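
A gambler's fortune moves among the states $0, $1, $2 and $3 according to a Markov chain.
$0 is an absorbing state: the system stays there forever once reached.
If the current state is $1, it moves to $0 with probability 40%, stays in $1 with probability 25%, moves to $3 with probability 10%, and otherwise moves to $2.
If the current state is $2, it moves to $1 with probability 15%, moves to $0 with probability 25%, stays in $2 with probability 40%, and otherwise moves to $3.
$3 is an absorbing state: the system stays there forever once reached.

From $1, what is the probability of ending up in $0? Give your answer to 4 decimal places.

Let h(s) be the probability of absorption at $0 starting from transient state s. Then h($0) = 1 and h($3) = 0. By first-step analysis:
h($1) = 0.4·1 + 0.25·h($1) + 0.25·h($2) + 0.1·0
h($2) = 0.25·1 + 0.15·h($1) + 0.4·h($2) + 0.2·0
Solving: h($1) = 0.7333, h($2) = 0.6000.
Starting from $1, the probability is 0.7333.

0.7333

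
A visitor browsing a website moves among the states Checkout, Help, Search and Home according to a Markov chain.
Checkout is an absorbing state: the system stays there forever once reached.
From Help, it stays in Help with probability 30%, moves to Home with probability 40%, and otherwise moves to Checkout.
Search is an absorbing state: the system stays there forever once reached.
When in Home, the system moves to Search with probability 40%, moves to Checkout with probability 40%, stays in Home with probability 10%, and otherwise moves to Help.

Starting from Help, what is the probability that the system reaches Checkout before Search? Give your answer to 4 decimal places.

0.7288

Let h(s) be the probability of absorption at Checkout starting from transient state s. Then h(Checkout) = 1 and h(Search) = 0. By first-step analysis:
h(Help) = 0.3·1 + 0.3·h(Help) + 0.4·h(Home)
h(Home) = 0.4·1 + 0.1·h(Help) + 0.4·0 + 0.1·h(Home)
Solving: h(Help) = 0.7288, h(Home) = 0.5254.
Starting from Help, the probability is 0.7288.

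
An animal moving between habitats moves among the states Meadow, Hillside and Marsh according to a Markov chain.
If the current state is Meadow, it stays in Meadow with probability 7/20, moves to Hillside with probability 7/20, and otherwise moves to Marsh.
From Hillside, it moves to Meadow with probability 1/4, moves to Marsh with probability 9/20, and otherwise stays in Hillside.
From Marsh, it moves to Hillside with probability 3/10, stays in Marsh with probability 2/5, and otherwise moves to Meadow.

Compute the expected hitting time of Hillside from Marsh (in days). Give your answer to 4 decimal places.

3.1667

Let t(s) be the expected number of days to first reach Hillside from state s, with t(Hillside) = 0. Conditioning on the first day:
t(Meadow) = 1 + 0.35·t(Meadow) + 0.3·t(Marsh)
t(Marsh) = 1 + 0.3·t(Meadow) + 0.4·t(Marsh)
Solving: t(Meadow) = 3.0000, t(Marsh) = 3.1667.
Expected days from Marsh to Hillside: 3.1667.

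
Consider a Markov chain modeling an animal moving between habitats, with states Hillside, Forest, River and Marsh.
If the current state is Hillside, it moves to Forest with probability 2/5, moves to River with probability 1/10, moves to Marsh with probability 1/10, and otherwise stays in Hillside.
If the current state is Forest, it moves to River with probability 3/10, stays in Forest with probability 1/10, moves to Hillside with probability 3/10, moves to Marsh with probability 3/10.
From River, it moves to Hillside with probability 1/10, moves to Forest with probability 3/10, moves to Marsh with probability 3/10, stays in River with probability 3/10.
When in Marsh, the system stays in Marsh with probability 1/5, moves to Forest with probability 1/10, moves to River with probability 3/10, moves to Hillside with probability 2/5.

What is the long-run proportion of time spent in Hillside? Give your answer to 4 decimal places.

0.3043

Let the stationary distribution be π with π = πP and π_1 + π_2 + π_3 + π_4 = 1.
π_1 = 0.4·π_1 + 0.3·π_2 + 0.1·π_3 + 0.4·π_4
π_2 = 0.4·π_1 + 0.1·π_2 + 0.3·π_3 + 0.1·π_4
π_3 = 0.1·π_1 + 0.3·π_2 + 0.3·π_3 + 0.3·π_4
Solving with the normalization constraint gives π = (0.3043, 0.2391, 0.2391, 0.2174).
So the stationary probability of Hillside is 0.3043.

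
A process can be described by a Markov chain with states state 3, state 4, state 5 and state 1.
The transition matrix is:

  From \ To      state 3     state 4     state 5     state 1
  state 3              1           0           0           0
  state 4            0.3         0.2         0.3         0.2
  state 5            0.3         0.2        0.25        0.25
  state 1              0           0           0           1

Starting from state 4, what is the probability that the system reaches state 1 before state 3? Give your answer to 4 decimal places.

0.4167

Let h(s) be the probability of absorption at state 1 starting from transient state s. Then h(state 1) = 1 and h(state 3) = 0. By first-step analysis:
h(state 4) = 0.3·0 + 0.2·h(state 4) + 0.3·h(state 5) + 0.2·1
h(state 5) = 0.3·0 + 0.2·h(state 4) + 0.25·h(state 5) + 0.25·1
Solving: h(state 4) = 0.4167, h(state 5) = 0.4444.
Starting from state 4, the probability is 0.4167.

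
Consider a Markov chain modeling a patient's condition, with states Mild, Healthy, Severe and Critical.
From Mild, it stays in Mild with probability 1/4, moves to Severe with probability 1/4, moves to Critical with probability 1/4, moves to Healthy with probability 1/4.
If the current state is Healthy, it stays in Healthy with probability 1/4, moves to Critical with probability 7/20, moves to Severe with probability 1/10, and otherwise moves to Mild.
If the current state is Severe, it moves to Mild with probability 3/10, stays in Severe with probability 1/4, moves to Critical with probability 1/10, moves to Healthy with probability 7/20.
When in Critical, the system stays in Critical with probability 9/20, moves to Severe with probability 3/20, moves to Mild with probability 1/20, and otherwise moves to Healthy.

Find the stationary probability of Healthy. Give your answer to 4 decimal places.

0.2991

Let the stationary distribution be π with π = πP and π_1 + π_2 + π_3 + π_4 = 1.
π_1 = 0.25·π_1 + 0.3·π_2 + 0.3·π_3 + 0.05·π_4
π_2 = 0.25·π_1 + 0.25·π_2 + 0.35·π_3 + 0.35·π_4
π_3 = 0.25·π_1 + 0.1·π_2 + 0.25·π_3 + 0.15·π_4
Solving with the normalization constraint gives π = (0.2101, 0.2991, 0.1734, 0.3174).
So the stationary probability of Healthy is 0.2991.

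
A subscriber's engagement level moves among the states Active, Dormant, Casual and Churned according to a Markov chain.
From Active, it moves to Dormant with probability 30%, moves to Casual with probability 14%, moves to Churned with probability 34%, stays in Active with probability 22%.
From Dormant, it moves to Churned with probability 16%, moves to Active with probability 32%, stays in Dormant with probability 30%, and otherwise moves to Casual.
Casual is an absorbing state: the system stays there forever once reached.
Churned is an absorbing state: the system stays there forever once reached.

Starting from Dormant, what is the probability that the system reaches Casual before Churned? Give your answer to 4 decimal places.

0.4809

Let h(s) be the probability of absorption at Casual starting from transient state s. Then h(Casual) = 1 and h(Churned) = 0. By first-step analysis:
h(Active) = 0.22·h(Active) + 0.3·h(Dormant) + 0.14·1 + 0.34·0
h(Dormant) = 0.32·h(Active) + 0.3·h(Dormant) + 0.22·1 + 0.16·0
Solving: h(Active) = 0.3644, h(Dormant) = 0.4809.
Starting from Dormant, the probability is 0.4809.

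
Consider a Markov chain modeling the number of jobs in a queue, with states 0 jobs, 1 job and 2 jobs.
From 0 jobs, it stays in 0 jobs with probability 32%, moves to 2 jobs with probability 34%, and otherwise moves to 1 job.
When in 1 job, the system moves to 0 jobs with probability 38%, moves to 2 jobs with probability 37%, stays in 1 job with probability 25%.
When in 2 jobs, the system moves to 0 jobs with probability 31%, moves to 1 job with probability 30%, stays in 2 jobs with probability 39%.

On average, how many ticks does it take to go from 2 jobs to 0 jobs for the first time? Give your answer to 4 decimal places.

3.0303

Let t(s) be the expected number of ticks to first reach 0 jobs from state s, with t(0 jobs) = 0. Conditioning on the first tick:
t(1 job) = 1 + 0.25·t(1 job) + 0.37·t(2 jobs)
t(2 jobs) = 1 + 0.3·t(1 job) + 0.39·t(2 jobs)
Solving: t(1 job) = 2.8283, t(2 jobs) = 3.0303.
Expected ticks from 2 jobs to 0 jobs: 3.0303.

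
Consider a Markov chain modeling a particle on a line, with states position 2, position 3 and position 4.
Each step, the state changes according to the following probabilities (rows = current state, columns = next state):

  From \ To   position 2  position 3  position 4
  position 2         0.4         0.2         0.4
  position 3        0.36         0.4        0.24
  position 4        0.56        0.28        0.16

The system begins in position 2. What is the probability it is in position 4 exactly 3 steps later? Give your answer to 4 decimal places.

Propagate the distribution vector 3 steps from position 2.
After 0 steps: (1.0000, 0.0000, 0.0000)
After 1 step: (0.4000, 0.2000, 0.4000)
After 2 steps: (0.4560, 0.2720, 0.2720)
After 3 steps: (0.4326, 0.2762, 0.2912)
P(in position 4 after 3 steps) = 0.2912

0.2912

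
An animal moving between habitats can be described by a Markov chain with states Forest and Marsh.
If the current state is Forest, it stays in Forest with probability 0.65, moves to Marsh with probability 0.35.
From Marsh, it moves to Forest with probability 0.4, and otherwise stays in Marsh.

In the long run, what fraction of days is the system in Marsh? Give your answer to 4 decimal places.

Let the stationary distribution be π with π = πP and π_1 + π_2 = 1.
π_1 = 0.65·π_1 + 0.4·π_2
Solving with the normalization constraint gives π = (0.5333, 0.4667).
So the stationary probability of Marsh is 0.4667.

0.4667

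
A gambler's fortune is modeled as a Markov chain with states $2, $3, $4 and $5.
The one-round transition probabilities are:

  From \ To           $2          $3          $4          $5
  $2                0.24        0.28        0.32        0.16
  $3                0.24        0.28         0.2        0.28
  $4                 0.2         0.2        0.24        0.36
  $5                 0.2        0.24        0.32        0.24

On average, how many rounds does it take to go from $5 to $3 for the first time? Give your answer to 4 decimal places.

Let t(s) be the expected number of rounds to first reach $3 from state s, with t($3) = 0. Conditioning on the first round:
t($2) = 1 + 0.24·t($2) + 0.32·t($4) + 0.16·t($5)
t($4) = 1 + 0.2·t($2) + 0.24·t($4) + 0.36·t($5)
t($5) = 1 + 0.2·t($2) + 0.32·t($4) + 0.24·t($5)
Solving: t($2) = 4.0525, t($4) = 4.3853, t($5) = 4.2287.
Expected rounds from $5 to $3: 4.2287.

4.2287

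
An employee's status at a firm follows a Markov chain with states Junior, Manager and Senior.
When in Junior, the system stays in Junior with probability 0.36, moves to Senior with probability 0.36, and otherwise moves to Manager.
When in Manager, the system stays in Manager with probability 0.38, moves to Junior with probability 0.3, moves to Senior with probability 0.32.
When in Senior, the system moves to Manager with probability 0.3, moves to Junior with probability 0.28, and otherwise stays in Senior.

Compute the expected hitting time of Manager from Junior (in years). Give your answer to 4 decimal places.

Let t(s) be the expected number of years to first reach Manager from state s, with t(Manager) = 0. Conditioning on the first year:
t(Junior) = 1 + 0.36·t(Junior) + 0.36·t(Senior)
t(Senior) = 1 + 0.28·t(Junior) + 0.42·t(Senior)
Solving: t(Junior) = 3.4763, t(Senior) = 3.4024.
Expected years from Junior to Manager: 3.4763.

3.4763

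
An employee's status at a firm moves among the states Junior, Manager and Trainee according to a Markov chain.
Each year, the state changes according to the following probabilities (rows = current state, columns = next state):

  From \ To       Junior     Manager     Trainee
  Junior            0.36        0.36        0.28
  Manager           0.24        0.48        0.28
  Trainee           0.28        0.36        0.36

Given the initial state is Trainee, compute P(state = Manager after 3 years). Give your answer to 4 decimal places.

0.4084

Propagate the distribution vector 3 years from Trainee.
After 0 years: (0.0000, 0.0000, 1.0000)
After 1 year: (0.2800, 0.3600, 0.3600)
After 2 years: (0.2880, 0.4032, 0.3088)
After 3 years: (0.2869, 0.4084, 0.3047)
P(in Manager after 3 years) = 0.4084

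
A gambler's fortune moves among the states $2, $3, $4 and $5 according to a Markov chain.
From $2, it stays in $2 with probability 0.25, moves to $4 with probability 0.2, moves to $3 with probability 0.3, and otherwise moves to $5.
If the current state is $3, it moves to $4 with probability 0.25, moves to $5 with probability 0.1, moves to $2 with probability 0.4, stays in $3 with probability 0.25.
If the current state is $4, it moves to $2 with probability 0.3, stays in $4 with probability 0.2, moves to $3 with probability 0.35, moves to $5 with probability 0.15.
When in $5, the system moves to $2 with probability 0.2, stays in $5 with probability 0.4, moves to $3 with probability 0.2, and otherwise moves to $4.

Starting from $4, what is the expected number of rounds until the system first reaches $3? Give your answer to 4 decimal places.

Let t(s) be the expected number of rounds to first reach $3 from state s, with t($3) = 0. Conditioning on the first round:
t($2) = 1 + 0.25·t($2) + 0.2·t($4) + 0.25·t($5)
t($4) = 1 + 0.3·t($2) + 0.2·t($4) + 0.15·t($5)
t($5) = 1 + 0.2·t($2) + 0.2·t($4) + 0.4·t($5)
Solving: t($2) = 3.5343, t($4) = 3.3160, t($5) = 3.9501.
Expected rounds from $4 to $3: 3.3160.

3.3160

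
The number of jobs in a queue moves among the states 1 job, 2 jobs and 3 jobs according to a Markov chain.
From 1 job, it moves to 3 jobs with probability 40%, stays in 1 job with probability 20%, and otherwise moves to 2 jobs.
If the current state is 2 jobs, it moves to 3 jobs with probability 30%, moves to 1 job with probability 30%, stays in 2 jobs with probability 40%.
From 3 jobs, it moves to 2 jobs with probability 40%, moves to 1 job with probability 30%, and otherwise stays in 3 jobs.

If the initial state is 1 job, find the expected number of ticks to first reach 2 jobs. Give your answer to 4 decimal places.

Let t(s) be the expected number of ticks to first reach 2 jobs from state s, with t(2 jobs) = 0. Conditioning on the first tick:
t(1 job) = 1 + 0.2·t(1 job) + 0.4·t(3 jobs)
t(3 jobs) = 1 + 0.3·t(1 job) + 0.3·t(3 jobs)
Solving: t(1 job) = 2.5000, t(3 jobs) = 2.5000.
Expected ticks from 1 job to 2 jobs: 2.5000.

2.5000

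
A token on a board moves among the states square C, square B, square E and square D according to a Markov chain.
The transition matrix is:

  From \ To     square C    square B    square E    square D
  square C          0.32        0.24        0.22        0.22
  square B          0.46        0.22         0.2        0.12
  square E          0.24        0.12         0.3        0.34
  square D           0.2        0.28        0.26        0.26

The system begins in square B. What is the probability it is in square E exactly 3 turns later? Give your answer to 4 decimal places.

Propagate the distribution vector 3 turns from square B.
After 0 turns: (0.0000, 1.0000, 0.0000, 0.0000)
After 1 turn: (0.4600, 0.2200, 0.2000, 0.1200)
After 2 turns: (0.3204, 0.2164, 0.2364, 0.2268)
After 3 turns: (0.3042, 0.2164, 0.2437, 0.2358)
P(in square E after 3 turns) = 0.2437

0.2437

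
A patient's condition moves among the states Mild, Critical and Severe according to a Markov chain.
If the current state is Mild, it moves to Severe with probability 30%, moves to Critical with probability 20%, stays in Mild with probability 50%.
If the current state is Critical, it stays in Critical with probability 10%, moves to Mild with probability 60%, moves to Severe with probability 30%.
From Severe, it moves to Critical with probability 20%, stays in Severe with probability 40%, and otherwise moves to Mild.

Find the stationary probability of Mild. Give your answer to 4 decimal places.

0.4848

Let the stationary distribution be π with π = πP and π_1 + π_2 + π_3 = 1.
π_1 = 0.5·π_1 + 0.6·π_2 + 0.4·π_3
π_2 = 0.2·π_1 + 0.1·π_2 + 0.2·π_3
Solving with the normalization constraint gives π = (0.4848, 0.1818, 0.3333).
So the stationary probability of Mild is 0.4848.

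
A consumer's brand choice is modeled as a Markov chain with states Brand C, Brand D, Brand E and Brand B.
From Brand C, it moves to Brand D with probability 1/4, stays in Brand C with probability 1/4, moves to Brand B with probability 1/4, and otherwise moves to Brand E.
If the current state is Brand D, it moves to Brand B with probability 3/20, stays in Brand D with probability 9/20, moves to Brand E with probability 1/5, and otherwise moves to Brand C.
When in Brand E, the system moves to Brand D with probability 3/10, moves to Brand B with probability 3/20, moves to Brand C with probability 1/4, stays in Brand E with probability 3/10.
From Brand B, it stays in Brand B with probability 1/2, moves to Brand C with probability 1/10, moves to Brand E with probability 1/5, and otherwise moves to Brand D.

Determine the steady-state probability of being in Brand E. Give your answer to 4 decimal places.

Let the stationary distribution be π with π = πP and π_1 + π_2 + π_3 + π_4 = 1.
π_1 = 0.25·π_1 + 0.2·π_2 + 0.25·π_3 + 0.1·π_4
π_2 = 0.25·π_1 + 0.45·π_2 + 0.3·π_3 + 0.2·π_4
π_3 = 0.25·π_1 + 0.2·π_2 + 0.3·π_3 + 0.2·π_4
Solving with the normalization constraint gives π = (0.1953, 0.3108, 0.2331, 0.2608).
So the stationary probability of Brand E is 0.2331.

0.2331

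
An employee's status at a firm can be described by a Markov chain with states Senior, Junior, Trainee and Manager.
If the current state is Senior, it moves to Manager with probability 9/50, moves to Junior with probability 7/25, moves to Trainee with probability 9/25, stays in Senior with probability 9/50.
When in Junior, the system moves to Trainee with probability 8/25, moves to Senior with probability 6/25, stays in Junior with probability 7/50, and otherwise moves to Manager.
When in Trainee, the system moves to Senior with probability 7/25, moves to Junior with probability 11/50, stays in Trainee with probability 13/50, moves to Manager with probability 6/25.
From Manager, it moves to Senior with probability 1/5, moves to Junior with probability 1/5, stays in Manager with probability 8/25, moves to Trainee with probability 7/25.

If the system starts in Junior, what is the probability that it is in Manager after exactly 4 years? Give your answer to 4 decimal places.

0.2598

Propagate the distribution vector 4 years from Junior.
After 0 years: (0.0000, 1.0000, 0.0000, 0.0000)
After 1 year: (0.2400, 0.1400, 0.3200, 0.3000)
After 2 years: (0.2264, 0.2172, 0.2984, 0.2580)
After 3 years: (0.2280, 0.2110, 0.3008, 0.2601)
After 4 years: (0.2279, 0.2116, 0.3007, 0.2598)
P(in Manager after 4 years) = 0.2598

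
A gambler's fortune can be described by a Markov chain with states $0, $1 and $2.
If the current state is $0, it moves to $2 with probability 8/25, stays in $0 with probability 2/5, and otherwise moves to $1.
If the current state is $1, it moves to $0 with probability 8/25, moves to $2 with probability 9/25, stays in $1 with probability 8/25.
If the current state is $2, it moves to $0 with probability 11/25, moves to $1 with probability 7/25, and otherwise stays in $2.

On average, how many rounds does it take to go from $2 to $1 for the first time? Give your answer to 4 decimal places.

3.5714

Let t(s) be the expected number of rounds to first reach $1 from state s, with t($1) = 0. Conditioning on the first round:
t($0) = 1 + 0.4·t($0) + 0.32·t($2)
t($2) = 1 + 0.44·t($0) + 0.28·t($2)
Solving: t($0) = 3.5714, t($2) = 3.5714.
Expected rounds from $2 to $1: 3.5714.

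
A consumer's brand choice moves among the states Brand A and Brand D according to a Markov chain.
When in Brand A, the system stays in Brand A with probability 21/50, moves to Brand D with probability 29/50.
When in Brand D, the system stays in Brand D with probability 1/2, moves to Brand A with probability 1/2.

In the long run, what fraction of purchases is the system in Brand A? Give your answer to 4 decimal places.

Let the stationary distribution be π with π = πP and π_1 + π_2 = 1.
π_1 = 0.42·π_1 + 0.5·π_2
Solving with the normalization constraint gives π = (0.4630, 0.5370).
So the stationary probability of Brand A is 0.4630.

0.4630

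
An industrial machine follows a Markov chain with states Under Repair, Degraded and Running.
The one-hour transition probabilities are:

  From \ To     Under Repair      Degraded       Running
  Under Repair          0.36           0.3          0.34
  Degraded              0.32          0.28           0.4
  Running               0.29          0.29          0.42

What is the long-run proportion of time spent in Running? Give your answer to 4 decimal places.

0.3885

Let the stationary distribution be π with π = πP and π_1 + π_2 + π_3 = 1.
π_1 = 0.36·π_1 + 0.32·π_2 + 0.29·π_3
π_2 = 0.3·π_1 + 0.28·π_2 + 0.29·π_3
Solving with the normalization constraint gives π = (0.3212, 0.2903, 0.3885).
So the stationary probability of Running is 0.3885.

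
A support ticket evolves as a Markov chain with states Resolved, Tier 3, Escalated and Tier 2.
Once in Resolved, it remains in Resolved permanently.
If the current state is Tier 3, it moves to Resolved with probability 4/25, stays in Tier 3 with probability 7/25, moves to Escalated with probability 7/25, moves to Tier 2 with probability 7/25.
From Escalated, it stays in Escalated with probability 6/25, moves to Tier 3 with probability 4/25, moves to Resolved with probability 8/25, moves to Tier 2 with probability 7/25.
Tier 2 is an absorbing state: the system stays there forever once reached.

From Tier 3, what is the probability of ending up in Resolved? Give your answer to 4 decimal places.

Let h(s) be the probability of absorption at Resolved starting from transient state s. Then h(Resolved) = 1 and h(Tier 2) = 0. By first-step analysis:
h(Tier 3) = 0.16·1 + 0.28·h(Tier 3) + 0.28·h(Escalated) + 0.28·0
h(Escalated) = 0.32·1 + 0.16·h(Tier 3) + 0.24·h(Escalated) + 0.28·0
Solving: h(Tier 3) = 0.4204, h(Escalated) = 0.5096.
Starting from Tier 3, the probability is 0.4204.

0.4204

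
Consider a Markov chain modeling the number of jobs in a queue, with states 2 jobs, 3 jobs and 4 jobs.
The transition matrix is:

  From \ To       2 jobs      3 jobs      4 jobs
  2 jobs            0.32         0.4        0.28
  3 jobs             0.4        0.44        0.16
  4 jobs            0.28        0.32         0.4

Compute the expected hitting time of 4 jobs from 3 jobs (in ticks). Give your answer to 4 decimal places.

Let t(s) be the expected number of ticks to first reach 4 jobs from state s, with t(4 jobs) = 0. Conditioning on the first tick:
t(2 jobs) = 1 + 0.32·t(2 jobs) + 0.4·t(3 jobs)
t(3 jobs) = 1 + 0.4·t(2 jobs) + 0.44·t(3 jobs)
Solving: t(2 jobs) = 4.3478, t(3 jobs) = 4.8913.
Expected ticks from 3 jobs to 4 jobs: 4.8913.

4.8913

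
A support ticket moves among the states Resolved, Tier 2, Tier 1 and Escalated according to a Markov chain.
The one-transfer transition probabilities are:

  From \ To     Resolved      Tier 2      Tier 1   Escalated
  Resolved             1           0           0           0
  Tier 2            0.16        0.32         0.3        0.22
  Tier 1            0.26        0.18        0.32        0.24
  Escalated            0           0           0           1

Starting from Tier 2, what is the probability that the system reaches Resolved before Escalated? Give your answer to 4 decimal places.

0.4574

Let h(s) be the probability of absorption at Resolved starting from transient state s. Then h(Resolved) = 1 and h(Escalated) = 0. By first-step analysis:
h(Tier 2) = 0.16·1 + 0.32·h(Tier 2) + 0.3·h(Tier 1) + 0.22·0
h(Tier 1) = 0.26·1 + 0.18·h(Tier 2) + 0.32·h(Tier 1) + 0.24·0
Solving: h(Tier 2) = 0.4574, h(Tier 1) = 0.5034.
Starting from Tier 2, the probability is 0.4574.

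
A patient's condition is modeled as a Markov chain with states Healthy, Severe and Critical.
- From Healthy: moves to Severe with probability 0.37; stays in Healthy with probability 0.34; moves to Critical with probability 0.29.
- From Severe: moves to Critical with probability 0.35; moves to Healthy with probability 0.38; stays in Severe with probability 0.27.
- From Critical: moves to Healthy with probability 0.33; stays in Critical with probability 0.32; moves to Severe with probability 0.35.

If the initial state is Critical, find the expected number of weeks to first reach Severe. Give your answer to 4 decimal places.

2.8037

Let t(s) be the expected number of weeks to first reach Severe from state s, with t(Severe) = 0. Conditioning on the first week:
t(Healthy) = 1 + 0.34·t(Healthy) + 0.29·t(Critical)
t(Critical) = 1 + 0.33·t(Healthy) + 0.32·t(Critical)
Solving: t(Healthy) = 2.7471, t(Critical) = 2.8037.
Expected weeks from Critical to Severe: 2.8037.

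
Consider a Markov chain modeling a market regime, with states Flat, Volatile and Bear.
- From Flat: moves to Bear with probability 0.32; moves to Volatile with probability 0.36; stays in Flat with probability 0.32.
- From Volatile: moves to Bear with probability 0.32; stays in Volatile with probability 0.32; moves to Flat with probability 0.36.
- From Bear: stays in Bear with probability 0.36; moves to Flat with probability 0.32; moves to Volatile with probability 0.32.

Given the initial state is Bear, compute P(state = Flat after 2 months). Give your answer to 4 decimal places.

0.3328

Sum over the intermediate state after 1 month:
P = P(Bear→Flat)·P(Flat→Flat) + P(Bear→Volatile)·P(Volatile→Flat) + P(Bear→Bear)·P(Bear→Flat)
  = 0.32×0.32 + 0.32×0.36 + 0.36×0.32
  = 0.1024 + 0.1152 + 0.1152 = 0.3328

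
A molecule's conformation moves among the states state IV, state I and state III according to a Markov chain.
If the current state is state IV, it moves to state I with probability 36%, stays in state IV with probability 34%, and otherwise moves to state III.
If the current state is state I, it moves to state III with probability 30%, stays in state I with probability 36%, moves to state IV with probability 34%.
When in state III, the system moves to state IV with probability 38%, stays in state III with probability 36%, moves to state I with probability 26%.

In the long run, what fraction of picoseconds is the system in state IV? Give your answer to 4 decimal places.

Let the stationary distribution be π with π = πP and π_1 + π_2 + π_3 = 1.
π_1 = 0.34·π_1 + 0.34·π_2 + 0.38·π_3
π_2 = 0.36·π_1 + 0.36·π_2 + 0.26·π_3
Solving with the normalization constraint gives π = (0.3528, 0.3281, 0.3191).
So the stationary probability of state IV is 0.3528.

0.3528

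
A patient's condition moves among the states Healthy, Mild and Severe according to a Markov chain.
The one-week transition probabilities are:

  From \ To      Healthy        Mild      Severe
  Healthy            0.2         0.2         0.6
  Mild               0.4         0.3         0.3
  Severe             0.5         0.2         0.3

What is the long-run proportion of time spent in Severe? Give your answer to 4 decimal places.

Let the stationary distribution be π with π = πP and π_1 + π_2 + π_3 = 1.
π_1 = 0.2·π_1 + 0.4·π_2 + 0.5·π_3
π_2 = 0.2·π_1 + 0.3·π_2 + 0.2·π_3
Solving with the normalization constraint gives π = (0.3675, 0.2222, 0.4103).
So the stationary probability of Severe is 0.4103.

0.4103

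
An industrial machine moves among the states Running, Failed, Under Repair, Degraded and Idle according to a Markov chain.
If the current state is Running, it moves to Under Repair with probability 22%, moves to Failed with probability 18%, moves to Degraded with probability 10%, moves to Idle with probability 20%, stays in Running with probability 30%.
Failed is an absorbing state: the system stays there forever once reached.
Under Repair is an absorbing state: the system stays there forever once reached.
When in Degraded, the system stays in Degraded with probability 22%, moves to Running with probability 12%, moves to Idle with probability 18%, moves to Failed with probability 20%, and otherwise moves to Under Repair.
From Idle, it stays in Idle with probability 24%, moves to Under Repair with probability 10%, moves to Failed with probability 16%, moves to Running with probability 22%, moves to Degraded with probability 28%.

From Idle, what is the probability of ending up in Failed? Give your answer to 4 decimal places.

Let h(s) be the probability of absorption at Failed starting from transient state s. Then h(Failed) = 1 and h(Under Repair) = 0. By first-step analysis:
h(Running) = 0.3·h(Running) + 0.18·1 + 0.22·0 + 0.1·h(Degraded) + 0.2·h(Idle)
h(Degraded) = 0.12·h(Running) + 0.2·1 + 0.28·0 + 0.22·h(Degraded) + 0.18·h(Idle)
h(Idle) = 0.22·h(Running) + 0.16·1 + 0.1·0 + 0.28·h(Degraded) + 0.24·h(Idle)
Solving: h(Running) = 0.4665, h(Degraded) = 0.4458, h(Idle) = 0.5098.
Starting from Idle, the probability is 0.5098.

0.5098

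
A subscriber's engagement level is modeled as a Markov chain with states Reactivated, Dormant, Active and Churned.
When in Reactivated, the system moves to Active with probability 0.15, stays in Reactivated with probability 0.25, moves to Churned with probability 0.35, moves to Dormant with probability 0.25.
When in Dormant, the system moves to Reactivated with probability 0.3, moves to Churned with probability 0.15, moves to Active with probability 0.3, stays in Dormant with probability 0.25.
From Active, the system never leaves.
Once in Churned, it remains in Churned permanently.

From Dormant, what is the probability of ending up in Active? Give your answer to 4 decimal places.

0.5538

Let h(s) be the probability of absorption at Active starting from transient state s. Then h(Active) = 1 and h(Churned) = 0. By first-step analysis:
h(Reactivated) = 0.25·h(Reactivated) + 0.25·h(Dormant) + 0.15·1 + 0.35·0
h(Dormant) = 0.3·h(Reactivated) + 0.25·h(Dormant) + 0.3·1 + 0.15·0
Solving: h(Reactivated) = 0.3846, h(Dormant) = 0.5538.
Starting from Dormant, the probability is 0.5538.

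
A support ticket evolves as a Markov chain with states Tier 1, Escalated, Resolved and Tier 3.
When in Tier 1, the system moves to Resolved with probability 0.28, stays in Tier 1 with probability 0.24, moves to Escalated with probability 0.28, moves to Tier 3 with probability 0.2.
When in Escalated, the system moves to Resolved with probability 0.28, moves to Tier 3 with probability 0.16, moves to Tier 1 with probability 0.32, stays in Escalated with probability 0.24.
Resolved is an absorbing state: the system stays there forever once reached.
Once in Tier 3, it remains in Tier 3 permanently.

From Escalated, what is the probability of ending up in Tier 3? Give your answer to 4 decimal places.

0.3803

Let h(s) be the probability of absorption at Tier 3 starting from transient state s. Then h(Tier 3) = 1 and h(Resolved) = 0. By first-step analysis:
h(Tier 1) = 0.24·h(Tier 1) + 0.28·h(Escalated) + 0.28·0 + 0.2·1
h(Escalated) = 0.32·h(Tier 1) + 0.24·h(Escalated) + 0.28·0 + 0.16·1
Solving: h(Tier 1) = 0.4033, h(Escalated) = 0.3803.
Starting from Escalated, the probability is 0.3803.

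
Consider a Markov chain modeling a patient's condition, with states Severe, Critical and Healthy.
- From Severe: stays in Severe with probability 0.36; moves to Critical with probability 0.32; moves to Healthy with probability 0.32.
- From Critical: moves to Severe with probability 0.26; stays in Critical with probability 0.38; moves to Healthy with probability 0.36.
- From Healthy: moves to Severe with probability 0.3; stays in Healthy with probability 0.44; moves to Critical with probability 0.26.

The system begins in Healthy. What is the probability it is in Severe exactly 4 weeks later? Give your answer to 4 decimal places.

Propagate the distribution vector 4 weeks from Healthy.
After 0 weeks: (0.0000, 0.0000, 1.0000)
After 1 week: (0.3000, 0.2600, 0.4400)
After 2 weeks: (0.3076, 0.3092, 0.3832)
After 3 weeks: (0.3061, 0.3156, 0.3784)
After 4 weeks: (0.3057, 0.3162, 0.3780)
P(in Severe after 4 weeks) = 0.3057

0.3057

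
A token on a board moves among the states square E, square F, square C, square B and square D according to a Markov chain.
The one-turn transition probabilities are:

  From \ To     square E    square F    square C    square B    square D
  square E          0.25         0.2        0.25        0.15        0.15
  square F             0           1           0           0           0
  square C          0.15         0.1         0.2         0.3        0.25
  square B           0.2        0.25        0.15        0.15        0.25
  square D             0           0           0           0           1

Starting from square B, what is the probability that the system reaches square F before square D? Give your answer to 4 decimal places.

Let h(s) be the probability of absorption at square F starting from transient state s. Then h(square F) = 1 and h(square D) = 0. By first-step analysis:
h(square E) = 0.25·h(square E) + 0.2·1 + 0.25·h(square C) + 0.15·h(square B) + 0.15·0
h(square C) = 0.15·h(square E) + 0.1·1 + 0.2·h(square C) + 0.3·h(square B) + 0.25·0
h(square B) = 0.2·h(square E) + 0.25·1 + 0.15·h(square C) + 0.15·h(square B) + 0.25·0
Solving: h(square E) = 0.4956, h(square C) = 0.3983, h(square B) = 0.4810.
Starting from square B, the probability is 0.4810.

0.4810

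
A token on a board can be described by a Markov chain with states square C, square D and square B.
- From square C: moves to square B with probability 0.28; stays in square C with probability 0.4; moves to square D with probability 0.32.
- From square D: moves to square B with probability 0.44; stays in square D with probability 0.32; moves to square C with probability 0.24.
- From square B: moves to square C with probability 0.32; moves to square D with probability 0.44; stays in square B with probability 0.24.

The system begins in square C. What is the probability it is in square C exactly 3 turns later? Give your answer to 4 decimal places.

0.3178

Propagate the distribution vector 3 turns from square C.
After 0 turns: (1.0000, 0.0000, 0.0000)
After 1 turn: (0.4000, 0.3200, 0.2800)
After 2 turns: (0.3264, 0.3536, 0.3200)
After 3 turns: (0.3178, 0.3584, 0.3238)
P(in square C after 3 turns) = 0.3178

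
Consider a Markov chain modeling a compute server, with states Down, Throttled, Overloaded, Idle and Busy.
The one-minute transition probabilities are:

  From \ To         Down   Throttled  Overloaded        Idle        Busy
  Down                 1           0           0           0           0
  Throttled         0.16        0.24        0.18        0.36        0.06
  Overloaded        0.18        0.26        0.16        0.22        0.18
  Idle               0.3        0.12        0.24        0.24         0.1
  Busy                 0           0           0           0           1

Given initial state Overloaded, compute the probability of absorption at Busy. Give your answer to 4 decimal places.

Let h(s) be the probability of absorption at Busy starting from transient state s. Then h(Busy) = 1 and h(Down) = 0. By first-step analysis:
h(Throttled) = 0.16·0 + 0.24·h(Throttled) + 0.18·h(Overloaded) + 0.36·h(Idle) + 0.06·1
h(Overloaded) = 0.18·0 + 0.26·h(Throttled) + 0.16·h(Overloaded) + 0.22·h(Idle) + 0.18·1
h(Idle) = 0.3·0 + 0.12·h(Throttled) + 0.24·h(Overloaded) + 0.24·h(Idle) + 0.1·1
Solving: h(Throttled) = 0.3165, h(Overloaded) = 0.3922, h(Idle) = 0.3054.
Starting from Overloaded, the probability is 0.3922.

0.3922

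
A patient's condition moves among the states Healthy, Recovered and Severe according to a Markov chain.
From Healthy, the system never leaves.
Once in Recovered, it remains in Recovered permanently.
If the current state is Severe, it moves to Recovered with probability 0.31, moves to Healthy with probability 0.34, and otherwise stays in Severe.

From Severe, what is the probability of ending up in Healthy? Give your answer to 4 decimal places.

0.5231

Let h(s) be the probability of absorption at Healthy starting from transient state s. Then h(Healthy) = 1 and h(Recovered) = 0. By first-step analysis:
h(Severe) = 0.34·1 + 0.31·0 + 0.35·h(Severe)
Solving: h(Severe) = 0.5231.
Starting from Severe, the probability is 0.5231.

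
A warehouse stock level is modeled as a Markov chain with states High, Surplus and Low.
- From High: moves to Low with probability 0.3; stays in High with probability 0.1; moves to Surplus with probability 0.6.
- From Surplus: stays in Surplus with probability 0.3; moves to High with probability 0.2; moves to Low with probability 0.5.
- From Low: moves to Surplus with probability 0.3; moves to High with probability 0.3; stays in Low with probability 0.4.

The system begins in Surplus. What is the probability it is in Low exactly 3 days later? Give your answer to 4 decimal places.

0.4130

Propagate the distribution vector 3 days from Surplus.
After 0 days: (0.0000, 1.0000, 0.0000)
After 1 day: (0.2000, 0.3000, 0.5000)
After 2 days: (0.2300, 0.3600, 0.4100)
After 3 days: (0.2180, 0.3690, 0.4130)
P(in Low after 3 days) = 0.4130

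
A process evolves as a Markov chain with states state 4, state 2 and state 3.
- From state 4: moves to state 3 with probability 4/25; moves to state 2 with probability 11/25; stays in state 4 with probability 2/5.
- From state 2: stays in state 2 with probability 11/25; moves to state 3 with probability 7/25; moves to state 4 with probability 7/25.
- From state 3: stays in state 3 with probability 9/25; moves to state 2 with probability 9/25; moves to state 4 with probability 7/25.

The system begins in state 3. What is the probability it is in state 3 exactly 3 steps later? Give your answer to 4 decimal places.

0.2644

Propagate the distribution vector 3 steps from state 3.
After 0 steps: (0.0000, 0.0000, 1.0000)
After 1 step: (0.2800, 0.3600, 0.3600)
After 2 steps: (0.3136, 0.4112, 0.2752)
After 3 steps: (0.3176, 0.4180, 0.2644)
P(in state 3 after 3 steps) = 0.2644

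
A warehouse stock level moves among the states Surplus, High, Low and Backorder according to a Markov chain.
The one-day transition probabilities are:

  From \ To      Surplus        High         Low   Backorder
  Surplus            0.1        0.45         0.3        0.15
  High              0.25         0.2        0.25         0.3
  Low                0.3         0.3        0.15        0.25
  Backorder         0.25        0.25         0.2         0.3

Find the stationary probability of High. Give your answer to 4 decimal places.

Let the stationary distribution be π with π = πP and π_1 + π_2 + π_3 + π_4 = 1.
π_1 = 0.1·π_1 + 0.25·π_2 + 0.3·π_3 + 0.25·π_4
π_2 = 0.45·π_1 + 0.2·π_2 + 0.3·π_3 + 0.25·π_4
π_3 = 0.3·π_1 + 0.25·π_2 + 0.15·π_3 + 0.2·π_4
Solving with the normalization constraint gives π = (0.2272, 0.2921, 0.2260, 0.2546).
So the stationary probability of High is 0.2921.

0.2921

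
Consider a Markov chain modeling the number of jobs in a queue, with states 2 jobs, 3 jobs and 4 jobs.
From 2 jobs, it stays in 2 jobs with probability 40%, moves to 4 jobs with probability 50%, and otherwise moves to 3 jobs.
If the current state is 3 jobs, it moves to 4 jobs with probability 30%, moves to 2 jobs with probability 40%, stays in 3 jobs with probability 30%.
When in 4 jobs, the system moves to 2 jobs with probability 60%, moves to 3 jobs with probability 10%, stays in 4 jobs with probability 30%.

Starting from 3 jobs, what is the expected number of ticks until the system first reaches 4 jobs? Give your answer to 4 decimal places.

2.6316

Let t(s) be the expected number of ticks to first reach 4 jobs from state s, with t(4 jobs) = 0. Conditioning on the first tick:
t(2 jobs) = 1 + 0.4·t(2 jobs) + 0.1·t(3 jobs)
t(3 jobs) = 1 + 0.4·t(2 jobs) + 0.3·t(3 jobs)
Solving: t(2 jobs) = 2.1053, t(3 jobs) = 2.6316.
Expected ticks from 3 jobs to 4 jobs: 2.6316.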